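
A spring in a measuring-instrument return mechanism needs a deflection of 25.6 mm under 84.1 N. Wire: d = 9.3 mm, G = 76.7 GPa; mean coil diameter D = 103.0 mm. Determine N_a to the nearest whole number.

20

Required rate k = F/δ = 84.1/25.6 = 3.2852 N/mm
N_a = Gd⁴/(8D³k) = (76.7×10³ × 9.3⁴)/(8 × 103.0³ × 3.2852)
    = 5.73756e+08 / 2.87182e+07 = 19.98 → 20 coils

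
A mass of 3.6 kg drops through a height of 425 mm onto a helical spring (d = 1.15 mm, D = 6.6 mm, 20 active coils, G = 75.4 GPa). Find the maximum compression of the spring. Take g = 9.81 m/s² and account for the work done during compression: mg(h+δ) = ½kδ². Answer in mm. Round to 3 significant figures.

115 mm

k = Gd⁴/(8D³N_a) = (75.4×10³)(1.15⁴)/(8·6.6³·20) = 2.8669 N/mm
W = mg = 3.6 × 9.81 = 35.316 N
½kδ² − Wδ − Wh = 0 → δ = (W + √(W² + 2kWh))/k
δ = (35.316 + √(1247.2 + 86060))/2.8669 = (35.316 + 295.48)/2.8669 = 115.38 mm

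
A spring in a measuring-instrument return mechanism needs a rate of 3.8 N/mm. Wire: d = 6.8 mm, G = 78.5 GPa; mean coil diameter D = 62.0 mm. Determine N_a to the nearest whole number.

N_a = Gd⁴/(8D³k) = (78.5×10³ × 6.8⁴)/(8 × 62.0³ × 3.8)
    = 1.67844e+08 / 7.24517e+06 = 23.17 → 23 coils

23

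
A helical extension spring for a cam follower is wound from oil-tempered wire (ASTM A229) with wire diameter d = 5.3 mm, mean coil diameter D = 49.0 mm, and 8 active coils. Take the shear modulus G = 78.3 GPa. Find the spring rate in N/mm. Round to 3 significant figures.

k = Gd⁴/(8D³N_a) = (78.3×10³ × 5.3⁴) / (8 × 49.0³ × 8)
  = 6.17825e+07 / 7.52954e+06 = 8.2053 N/mm

8.21 N/mm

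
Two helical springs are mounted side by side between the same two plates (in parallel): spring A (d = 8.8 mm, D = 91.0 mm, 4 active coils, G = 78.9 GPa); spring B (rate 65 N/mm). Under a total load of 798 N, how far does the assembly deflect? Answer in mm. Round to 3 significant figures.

k_A = Gd⁴/(8D³N_a) = (78.9×10³)(8.8⁴)/(8·91.0³·4) = 19.622 N/mm
Parallel: k_eq = 19.622 + 65 = 84.622 N/mm
δ = F/k_eq = 798/84.622 = 9.4302 mm

9.43 mm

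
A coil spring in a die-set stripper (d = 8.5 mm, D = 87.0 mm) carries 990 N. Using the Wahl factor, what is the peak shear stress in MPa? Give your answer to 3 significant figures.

408 MPa

Spring index C = D/d = 87.0/8.5 = 10.2353
K_W = (4C−1)/(4C−4) + 0.615/C = 39.941/36.941 + 0.0601 = 1.1413
τ₀ = 8FD/(πd³) = 8·990·87.0/(π·8.5³) = 689040/1929.3 = 357.14 MPa
τ_max = K·τ₀ = 1.1413 × 357.14 = 407.6 MPa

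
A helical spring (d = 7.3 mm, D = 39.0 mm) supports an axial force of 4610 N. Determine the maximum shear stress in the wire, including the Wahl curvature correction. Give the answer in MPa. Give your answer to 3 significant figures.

1520 MPa

Spring index C = D/d = 39.0/7.3 = 5.3425
K_W = (4C−1)/(4C−4) + 0.615/C = 20.370/17.370 + 0.1151 = 1.2878
τ₀ = 8FD/(πd³) = 8·4610·39.0/(π·7.3³) = 1.43832e+06/1222.1 = 1176.9 MPa
τ_max = K·τ₀ = 1.2878 × 1176.9 = 1515.6 MPa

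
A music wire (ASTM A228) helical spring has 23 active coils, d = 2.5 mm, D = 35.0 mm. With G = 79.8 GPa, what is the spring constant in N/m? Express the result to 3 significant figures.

k = Gd⁴/(8D³N_a) = (79.8×10³ × 2.5⁴) / (8 × 35.0³ × 23)
  = 3.11719e+06 / 7.889e+06 = 0.39513 N/mm = 395.13 N/m

395 N/m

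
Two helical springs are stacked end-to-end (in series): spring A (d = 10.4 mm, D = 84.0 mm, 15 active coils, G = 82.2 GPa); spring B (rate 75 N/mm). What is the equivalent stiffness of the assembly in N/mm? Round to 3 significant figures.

k_A = Gd⁴/(8D³N_a) = (82.2×10³)(10.4⁴)/(8·84.0³·15) = 13.52 N/mm
Series: 1/k_eq = 1/13.52 + 1/75 = 0.087296; k_eq = 11.455 N/mm

11.5 N/mm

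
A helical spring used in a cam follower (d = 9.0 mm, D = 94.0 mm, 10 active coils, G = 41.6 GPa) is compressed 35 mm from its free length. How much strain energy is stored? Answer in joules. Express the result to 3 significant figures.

k = Gd⁴/(8D³N_a) = (41.6×10³)(9.0⁴)/(8·94.0³·10) = 4.1076 N/mm
U = ½kδ² = 0.5 × 4.1076 × 35² = 2515.9 N·mm = 2.5159 J

2.52 J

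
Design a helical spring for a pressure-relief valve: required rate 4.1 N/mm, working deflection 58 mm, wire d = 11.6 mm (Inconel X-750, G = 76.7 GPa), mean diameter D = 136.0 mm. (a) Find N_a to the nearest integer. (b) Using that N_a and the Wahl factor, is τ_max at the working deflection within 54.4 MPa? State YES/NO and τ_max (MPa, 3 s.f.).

N_a = Gd⁴/(8D³k) = (76.7×10³)(11.6⁴)/(8·136.0³·4.1) = 16.83 → N_a = 17
Actual rate k = Gd⁴/(8D³·17) = 4.0595 N/mm
Working load F = kδ = 4.0595·58 = 235.45 N
C = 136.0/11.6 = 11.7241; K_W = (4C−1)/(4C−4)+0.615/C = 1.1224
τ_max = K_W·8FD/(πd³) = 1.1224·52.24 = 58.634 MPa
τ_max > 54.4 MPa → exceeds allowable

(a) 17 coils; (b) NO, τ_max = 58.6 MPa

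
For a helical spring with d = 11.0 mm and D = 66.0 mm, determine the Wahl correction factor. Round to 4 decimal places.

C = D/d = 66.0/11.0 = 6.0000
K_W = (4C−1)/(4C−4) + 0.615/C = 23.000/20.000 + 0.1025 = 1.2525

1.2525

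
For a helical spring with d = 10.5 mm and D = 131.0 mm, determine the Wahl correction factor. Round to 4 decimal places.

C = D/d = 131.0/10.5 = 12.4762
K_W = (4C−1)/(4C−4) + 0.615/C = 48.905/45.905 + 0.0493 = 1.1146

1.1146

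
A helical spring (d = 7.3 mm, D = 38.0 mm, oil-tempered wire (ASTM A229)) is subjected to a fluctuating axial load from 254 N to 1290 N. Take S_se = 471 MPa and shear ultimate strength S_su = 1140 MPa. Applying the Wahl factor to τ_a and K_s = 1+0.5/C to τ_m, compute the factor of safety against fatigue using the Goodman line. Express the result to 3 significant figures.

1.85

C = D/d = 38.0/7.3 = 5.2055; K_W = (4C−1)/(4C−4)+0.615/C = 1.2965; K_s = 1+0.5/C = 1.0961
F_a = (F_max−F_min)/2 = 518 N; F_m = (F_max+F_min)/2 = 772 N
τ_a = K_W·8F_aD/(πd³) = 1.2965 × 128.85 = 167.05 MPa
τ_m = K_s·8F_mD/(πd³) = 1.0961 × 192.03 = 210.48 MPa
Goodman: 1/n_f = τ_a/S_se + τ_m/S_su = 167.05/471 + 210.48/1140 = 0.35468 + 0.18463 = 0.5393
n_f = 1/0.5393 = 1.854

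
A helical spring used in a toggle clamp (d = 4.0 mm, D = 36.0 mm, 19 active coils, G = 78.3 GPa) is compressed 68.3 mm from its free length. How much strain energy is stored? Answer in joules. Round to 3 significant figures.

k = Gd⁴/(8D³N_a) = (78.3×10³)(4.0⁴)/(8·36.0³·19) = 2.8265 N/mm
U = ½kδ² = 0.5 × 2.8265 × 68.3² = 6592.7 N·mm = 6.5927 J

6.59 J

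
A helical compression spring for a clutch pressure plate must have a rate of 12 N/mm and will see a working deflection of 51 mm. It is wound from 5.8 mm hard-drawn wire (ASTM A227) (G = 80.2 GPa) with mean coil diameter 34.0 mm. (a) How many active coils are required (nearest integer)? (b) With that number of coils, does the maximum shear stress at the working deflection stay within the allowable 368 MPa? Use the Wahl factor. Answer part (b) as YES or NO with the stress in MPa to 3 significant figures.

(a) 24 coils; (b) YES, τ_max = 343 MPa

N_a = Gd⁴/(8D³k) = (80.2×10³)(5.8⁴)/(8·34.0³·12) = 24.05 → N_a = 24
Actual rate k = Gd⁴/(8D³·24) = 12.027 N/mm
Working load F = kδ = 12.027·51 = 613.36 N
C = 34.0/5.8 = 5.8621; K_W = (4C−1)/(4C−4)+0.615/C = 1.2592
τ_max = K_W·8FD/(πd³) = 1.2592·272.18 = 342.72 MPa
τ_max ≤ 368 MPa → acceptable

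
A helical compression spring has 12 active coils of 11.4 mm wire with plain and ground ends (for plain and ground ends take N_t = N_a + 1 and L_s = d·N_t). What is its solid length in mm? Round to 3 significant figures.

148 mm

plain and ground ends: N_t = N_a + 1 = 12 + 1 = 13
L_s = d·N_t = 11.4 × 13 = 148.2 mm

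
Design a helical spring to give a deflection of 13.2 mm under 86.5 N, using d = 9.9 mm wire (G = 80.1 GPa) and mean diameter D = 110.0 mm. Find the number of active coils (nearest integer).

11

Required rate k = F/δ = 86.5/13.2 = 6.553 N/mm
N_a = Gd⁴/(8D³k) = (80.1×10³ × 9.9⁴)/(8 × 110.0³ × 6.553)
    = 7.69437e+08 / 6.97767e+07 = 11.03 → 11 coils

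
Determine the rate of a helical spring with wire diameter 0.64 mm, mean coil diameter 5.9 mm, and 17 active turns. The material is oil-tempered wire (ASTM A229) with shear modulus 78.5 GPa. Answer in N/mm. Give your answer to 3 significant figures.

0.472 N/mm

k = Gd⁴/(8D³N_a) = (78.5×10³ × 0.64⁴) / (8 × 5.9³ × 17)
  = 13170.1 / 27931.5 = 0.47151 N/mm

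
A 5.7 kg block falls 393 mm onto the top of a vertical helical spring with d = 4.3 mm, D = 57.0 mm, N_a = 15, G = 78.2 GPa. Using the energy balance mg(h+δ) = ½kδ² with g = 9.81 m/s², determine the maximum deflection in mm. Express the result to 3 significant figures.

k = Gd⁴/(8D³N_a) = (78.2×10³)(4.3⁴)/(8·57.0³·15) = 1.203 N/mm
W = mg = 5.7 × 9.81 = 55.917 N
½kδ² − Wδ − Wh = 0 → δ = (W + √(W² + 2kWh))/k
δ = (55.917 + √(3126.7 + 52873.9))/1.203 = (55.917 + 236.64)/1.203 = 243.19 mm

243 mm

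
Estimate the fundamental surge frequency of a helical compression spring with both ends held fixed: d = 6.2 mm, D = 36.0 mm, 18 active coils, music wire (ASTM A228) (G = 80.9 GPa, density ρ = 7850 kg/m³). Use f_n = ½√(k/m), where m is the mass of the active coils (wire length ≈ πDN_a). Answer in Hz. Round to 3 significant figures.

k = Gd⁴/(8D³N_a) = (80.9×10³)(6.2⁴)/(8·36.0³·18) = 17.793 N/mm = 17793 N/m
Wire length L = πDN_a = π·36.0·18 = 2035.8 mm
m = ρ·(πd²/4)·L = 7850 × 30.191×10⁻⁶ m² × 2.0358 m = 0.48247 kg
f_n = ½√(k/m) = 0.5·√(17793/0.48247) = 0.5·√(36879) = 96.019 Hz

96.0 Hz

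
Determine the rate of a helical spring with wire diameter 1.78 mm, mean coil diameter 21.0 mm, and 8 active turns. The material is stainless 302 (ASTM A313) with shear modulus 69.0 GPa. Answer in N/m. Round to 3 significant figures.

k = Gd⁴/(8D³N_a) = (69.0×10³ × 1.78⁴) / (8 × 21.0³ × 8)
  = 692674 / 592704 = 1.1687 N/mm = 1168.7 N/m

1170 N/m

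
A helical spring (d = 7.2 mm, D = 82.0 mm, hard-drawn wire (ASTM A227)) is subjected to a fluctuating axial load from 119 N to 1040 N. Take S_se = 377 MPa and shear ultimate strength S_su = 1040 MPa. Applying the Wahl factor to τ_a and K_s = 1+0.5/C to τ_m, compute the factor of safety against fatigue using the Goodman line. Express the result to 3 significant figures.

C = D/d = 82.0/7.2 = 11.3889; K_W = (4C−1)/(4C−4)+0.615/C = 1.1262; K_s = 1+0.5/C = 1.0439
F_a = (F_max−F_min)/2 = 460.5 N; F_m = (F_max+F_min)/2 = 579.5 N
τ_a = K_W·8F_aD/(πd³) = 1.1262 × 257.62 = 290.13 MPa
τ_m = K_s·8F_mD/(πd³) = 1.0439 × 324.2 = 338.43 MPa
Goodman: 1/n_f = τ_a/S_se + τ_m/S_su = 290.13/377 + 338.43/1040 = 0.76959 + 0.32541 = 1.095
n_f = 1/1.095 = 0.9132

0.913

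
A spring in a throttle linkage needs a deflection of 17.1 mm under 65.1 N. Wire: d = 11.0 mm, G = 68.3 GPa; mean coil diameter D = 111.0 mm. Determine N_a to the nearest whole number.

Required rate k = F/δ = 65.1/17.1 = 3.807 N/mm
N_a = Gd⁴/(8D³k) = (68.3×10³ × 11.0⁴)/(8 × 111.0³ × 3.807)
    = 9.9998e+08 / 4.16528e+07 = 24.01 → 24 coils

24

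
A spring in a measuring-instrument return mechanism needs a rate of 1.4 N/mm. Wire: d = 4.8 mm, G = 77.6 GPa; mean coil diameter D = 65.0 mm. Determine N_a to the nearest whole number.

N_a = Gd⁴/(8D³k) = (77.6×10³ × 4.8⁴)/(8 × 65.0³ × 1.4)
    = 4.11933e+07 / 3.0758e+06 = 13.39 → 13 coils

13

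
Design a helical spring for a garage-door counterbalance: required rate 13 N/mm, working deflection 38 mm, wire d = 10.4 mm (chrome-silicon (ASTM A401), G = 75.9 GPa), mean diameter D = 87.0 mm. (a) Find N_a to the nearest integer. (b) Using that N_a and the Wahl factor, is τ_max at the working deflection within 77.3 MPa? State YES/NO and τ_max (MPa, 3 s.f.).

N_a = Gd⁴/(8D³k) = (75.9×10³)(10.4⁴)/(8·87.0³·13) = 12.97 → N_a = 13
Actual rate k = Gd⁴/(8D³·13) = 12.965 N/mm
Working load F = kδ = 12.965·38 = 492.68 N
C = 87.0/10.4 = 8.3654; K_W = (4C−1)/(4C−4)+0.615/C = 1.1753
τ_max = K_W·8FD/(πd³) = 1.1753·97.035 = 114.05 MPa
τ_max > 77.3 MPa → exceeds allowable

(a) 13 coils; (b) NO, τ_max = 114 MPa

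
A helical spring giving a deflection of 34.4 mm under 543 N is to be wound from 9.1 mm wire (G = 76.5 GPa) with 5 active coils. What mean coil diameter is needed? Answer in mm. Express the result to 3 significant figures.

94.0 mm

Required rate k = F/δ = 543/34.4 = 15.785 N/mm
D = (Gd⁴/(8N_a·k))^(1/3) = (76.5×10³·9.1⁴/(8·5·15.785))^(1/3)
  = (830856)^(1/3) = 94.0103 mm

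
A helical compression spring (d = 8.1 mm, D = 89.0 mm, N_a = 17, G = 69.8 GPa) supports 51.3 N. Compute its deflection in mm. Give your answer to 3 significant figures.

k = Gd⁴/(8D³N_a) = (69.8×10³)(8.1⁴)/(8·89.0³·17) = 3.1339 N/mm
δ = F/k = 51.3 / 3.1339 = 16.369 mm

16.4 mm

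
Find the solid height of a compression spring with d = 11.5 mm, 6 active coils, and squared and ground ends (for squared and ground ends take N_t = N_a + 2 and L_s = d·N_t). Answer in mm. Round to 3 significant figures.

squared and ground ends: N_t = N_a + 2 = 6 + 2 = 8
L_s = d·N_t = 11.5 × 8 = 92 mm

92.0 mm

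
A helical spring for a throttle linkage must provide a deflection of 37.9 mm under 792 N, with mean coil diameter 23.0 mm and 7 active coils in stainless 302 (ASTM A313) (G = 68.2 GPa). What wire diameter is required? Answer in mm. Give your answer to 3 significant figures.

Required rate k = F/δ = 792/37.9 = 20.897 N/mm
d = (8D³N_a·k / G)^(1/4) = (8·23.0³·7·20.897 / (68.2×10³))^0.25
  = (208.77)^0.25 = 3.8012 mm

3.80 mm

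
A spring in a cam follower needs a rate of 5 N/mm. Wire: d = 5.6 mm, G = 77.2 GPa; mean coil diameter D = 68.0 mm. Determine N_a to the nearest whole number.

6

N_a = Gd⁴/(8D³k) = (77.2×10³ × 5.6⁴)/(8 × 68.0³ × 5)
    = 7.59223e+07 / 1.25773e+07 = 6.036 → 6 coils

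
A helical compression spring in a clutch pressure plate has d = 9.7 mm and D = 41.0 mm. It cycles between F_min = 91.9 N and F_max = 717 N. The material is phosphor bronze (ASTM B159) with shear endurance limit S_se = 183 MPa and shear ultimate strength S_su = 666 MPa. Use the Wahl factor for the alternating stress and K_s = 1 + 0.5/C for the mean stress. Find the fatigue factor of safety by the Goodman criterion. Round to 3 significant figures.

C = D/d = 41.0/9.7 = 4.2268; K_W = (4C−1)/(4C−4)+0.615/C = 1.3779; K_s = 1+0.5/C = 1.1183
F_a = (F_max−F_min)/2 = 312.55 N; F_m = (F_max+F_min)/2 = 404.45 N
τ_a = K_W·8F_aD/(πd³) = 1.3779 × 35.754 = 49.267 MPa
τ_m = K_s·8F_mD/(πd³) = 1.1183 × 46.267 = 51.74 MPa
Goodman: 1/n_f = τ_a/S_se + τ_m/S_su = 49.267/183 + 51.74/666 = 0.26922 + 0.07769 = 0.34691
n_f = 1/0.34691 = 2.883

2.88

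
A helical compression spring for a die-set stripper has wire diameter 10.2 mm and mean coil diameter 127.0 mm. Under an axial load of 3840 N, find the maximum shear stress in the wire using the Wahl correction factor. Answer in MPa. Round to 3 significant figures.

Spring index C = D/d = 127.0/10.2 = 12.4510
K_W = (4C−1)/(4C−4) + 0.615/C = 48.804/45.804 + 0.0494 = 1.1149
τ₀ = 8FD/(πd³) = 8·3840·127.0/(π·10.2³) = 3.90144e+06/3333.9 = 1170.2 MPa
τ_max = K·τ₀ = 1.1149 × 1170.2 = 1304.7 MPa

1300 MPa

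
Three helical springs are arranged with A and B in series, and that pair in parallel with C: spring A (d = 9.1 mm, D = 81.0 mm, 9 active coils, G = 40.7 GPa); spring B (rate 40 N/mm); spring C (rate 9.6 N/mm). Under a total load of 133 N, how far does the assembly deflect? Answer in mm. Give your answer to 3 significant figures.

k_A = Gd⁴/(8D³N_a) = (40.7×10³)(9.1⁴)/(8·81.0³·9) = 7.2941 N/mm
Springs A,B series: k_AB = 1/(1/7.2941+1/40) = 6.1692 N/mm; parallel with C: k_eq = 6.1692+9.6 = 15.769 N/mm
δ = F/k_eq = 133/15.769 = 8.4342 mm

8.43 mm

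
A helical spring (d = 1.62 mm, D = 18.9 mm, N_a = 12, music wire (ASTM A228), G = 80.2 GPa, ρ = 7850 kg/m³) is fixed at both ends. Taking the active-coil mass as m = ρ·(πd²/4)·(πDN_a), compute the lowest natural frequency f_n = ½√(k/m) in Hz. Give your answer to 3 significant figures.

k = Gd⁴/(8D³N_a) = (80.2×10³)(1.62⁴)/(8·18.9³·12) = 0.85227 N/mm = 852.27 N/m
Wire length L = πDN_a = π·18.9·12 = 712.51 mm
m = ρ·(πd²/4)·L = 7850 × 2.0612×10⁻⁶ m² × 0.71251 m = 0.011529 kg
f_n = ½√(k/m) = 0.5·√(852.27/0.011529) = 0.5·√(73926) = 135.95 Hz

136 Hz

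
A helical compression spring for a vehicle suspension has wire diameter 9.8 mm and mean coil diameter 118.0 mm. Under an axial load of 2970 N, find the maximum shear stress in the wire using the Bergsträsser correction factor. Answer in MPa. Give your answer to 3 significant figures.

1050 MPa

Spring index C = D/d = 118.0/9.8 = 12.0408
K_B = (4C+2)/(4C−3) = 50.163/45.163 = 1.1107
τ₀ = 8FD/(πd³) = 8·2970·118.0/(π·9.8³) = 2.80368e+06/2956.8 = 948.2 MPa
τ_max = K·τ₀ = 1.1107 × 948.2 = 1053.2 MPa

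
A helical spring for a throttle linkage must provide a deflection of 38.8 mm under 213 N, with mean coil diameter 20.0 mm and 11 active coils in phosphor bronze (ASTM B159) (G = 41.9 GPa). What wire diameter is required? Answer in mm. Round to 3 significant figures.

3.10 mm

Required rate k = F/δ = 213/38.8 = 5.4897 N/mm
d = (8D³N_a·k / G)^(1/4) = (8·20.0³·11·5.4897 / (41.9×10³))^0.25
  = (92.237)^0.25 = 3.0990 mm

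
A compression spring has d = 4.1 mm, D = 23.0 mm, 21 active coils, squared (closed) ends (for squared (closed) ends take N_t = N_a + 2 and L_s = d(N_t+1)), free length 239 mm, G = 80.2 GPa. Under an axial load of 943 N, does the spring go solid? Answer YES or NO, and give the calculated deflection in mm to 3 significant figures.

k = Gd⁴/(8D³N_a) = (80.2×10³)(4.1⁴)/(8·23.0³·21) = 11.087 N/mm
N_t = 23; L_s = 4.1·24 = 98.4 mm; δ_solid = L₀ − L_s = 239 − 98.4 = 140.6 mm
δ = F/k = 943/11.087 = 85.054 mm
δ < δ_solid → spring does not go solid

NO, δ = 85.1 mm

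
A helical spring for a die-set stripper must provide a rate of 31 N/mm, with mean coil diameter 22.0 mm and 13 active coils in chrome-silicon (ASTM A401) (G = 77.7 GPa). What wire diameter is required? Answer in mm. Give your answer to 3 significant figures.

d = (8D³N_a·k / G)^(1/4) = (8·22.0³·13·31 / (77.7×10³))^0.25
  = (441.82)^0.25 = 4.5847 mm

4.58 mm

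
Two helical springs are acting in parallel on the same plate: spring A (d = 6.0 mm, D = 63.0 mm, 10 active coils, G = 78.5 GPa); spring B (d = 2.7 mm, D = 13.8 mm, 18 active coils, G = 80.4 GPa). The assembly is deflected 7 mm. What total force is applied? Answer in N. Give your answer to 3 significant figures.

k_A = Gd⁴/(8D³N_a) = (78.5×10³)(6.0⁴)/(8·63.0³·10) = 5.0858 N/mm
k_B = Gd⁴/(8D³N_a) = (80.4×10³)(2.7⁴)/(8·13.8³·18) = 11.29 N/mm
Parallel: k_eq = 5.0858 + 11.29 = 16.376 N/mm
F = k_eq·δ = 16.376·7 = 114.63 N

115 N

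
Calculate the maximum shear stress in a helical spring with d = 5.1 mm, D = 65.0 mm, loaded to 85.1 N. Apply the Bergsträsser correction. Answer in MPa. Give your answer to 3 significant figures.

117 MPa

Spring index C = D/d = 65.0/5.1 = 12.7451
K_B = (4C+2)/(4C−3) = 52.980/47.980 = 1.1042
τ₀ = 8FD/(πd³) = 8·85.1·65.0/(π·5.1³) = 44252/416.74 = 106.19 MPa
τ_max = K·τ₀ = 1.1042 × 106.19 = 117.25 MPa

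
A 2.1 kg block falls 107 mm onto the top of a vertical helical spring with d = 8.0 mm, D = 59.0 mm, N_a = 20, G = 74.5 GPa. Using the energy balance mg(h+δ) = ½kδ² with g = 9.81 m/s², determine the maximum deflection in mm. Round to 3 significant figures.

k = Gd⁴/(8D³N_a) = (74.5×10³)(8.0⁴)/(8·59.0³·20) = 9.2862 N/mm
W = mg = 2.1 × 9.81 = 20.601 N
½kδ² − Wδ − Wh = 0 → δ = (W + √(W² + 2kWh))/k
δ = (20.601 + √(424.4 + 40939.5))/9.2862 = (20.601 + 203.38)/9.2862 = 24.12 mm

24.1 mm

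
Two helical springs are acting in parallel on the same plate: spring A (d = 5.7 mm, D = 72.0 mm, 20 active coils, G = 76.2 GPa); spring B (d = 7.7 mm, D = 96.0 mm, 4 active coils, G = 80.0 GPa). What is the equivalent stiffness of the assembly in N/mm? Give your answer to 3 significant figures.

k_A = Gd⁴/(8D³N_a) = (76.2×10³)(5.7⁴)/(8·72.0³·20) = 1.3469 N/mm
k_B = Gd⁴/(8D³N_a) = (80.0×10³)(7.7⁴)/(8·96.0³·4) = 9.9332 N/mm
Parallel: k_eq = 1.3469 + 9.9332 = 11.28 N/mm

11.3 N/mm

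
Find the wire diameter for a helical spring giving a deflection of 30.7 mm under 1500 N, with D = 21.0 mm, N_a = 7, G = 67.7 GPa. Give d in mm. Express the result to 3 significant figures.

Required rate k = F/δ = 1500/30.7 = 48.86 N/mm
d = (8D³N_a·k / G)^(1/4) = (8·21.0³·7·48.86 / (67.7×10³))^0.25
  = (374.29)^0.25 = 4.3985 mm

4.40 mm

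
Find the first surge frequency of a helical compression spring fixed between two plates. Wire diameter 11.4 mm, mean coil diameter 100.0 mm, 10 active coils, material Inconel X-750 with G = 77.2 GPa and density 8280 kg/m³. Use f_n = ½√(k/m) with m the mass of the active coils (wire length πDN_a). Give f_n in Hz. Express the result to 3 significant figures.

39.2 Hz

k = Gd⁴/(8D³N_a) = (77.2×10³)(11.4⁴)/(8·100.0³·10) = 16.298 N/mm = 16298 N/m
Wire length L = πDN_a = π·100.0·10 = 3141.6 mm
m = ρ·(πd²/4)·L = 8280 × 102.07×10⁻⁶ m² × 3.1416 m = 2.6551 kg
f_n = ½√(k/m) = 0.5·√(16298/2.6551) = 0.5·√(6138.6) = 39.175 Hz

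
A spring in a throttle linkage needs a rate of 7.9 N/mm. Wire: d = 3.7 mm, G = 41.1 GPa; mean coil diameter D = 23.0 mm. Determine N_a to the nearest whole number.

10

N_a = Gd⁴/(8D³k) = (41.1×10³ × 3.7⁴)/(8 × 23.0³ × 7.9)
    = 7.7028e+06 / 768954 = 10.02 → 10 coils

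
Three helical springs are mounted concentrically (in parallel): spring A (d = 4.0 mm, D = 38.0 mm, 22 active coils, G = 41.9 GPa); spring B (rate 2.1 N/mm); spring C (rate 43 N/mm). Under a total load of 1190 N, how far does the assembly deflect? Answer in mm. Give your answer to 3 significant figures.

k_A = Gd⁴/(8D³N_a) = (41.9×10³)(4.0⁴)/(8·38.0³·22) = 1.1107 N/mm
Parallel: k_eq = 1.1107 + 2.1 + 43 = 46.211 N/mm
δ = F/k_eq = 1190/46.211 = 25.752 mm

25.8 mm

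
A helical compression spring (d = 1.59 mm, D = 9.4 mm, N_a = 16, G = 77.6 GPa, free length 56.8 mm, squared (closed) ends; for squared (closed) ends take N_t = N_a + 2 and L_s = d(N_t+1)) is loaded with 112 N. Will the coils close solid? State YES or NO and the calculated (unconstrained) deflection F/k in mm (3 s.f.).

NO, δ = 24.0 mm

k = Gd⁴/(8D³N_a) = (77.6×10³)(1.59⁴)/(8·9.4³·16) = 4.6651 N/mm
N_t = 18; L_s = 1.59·19 = 30.21 mm; δ_solid = L₀ − L_s = 56.8 − 30.21 = 26.59 mm
δ = F/k = 112/4.6651 = 24.008 mm
δ < δ_solid → spring does not go solid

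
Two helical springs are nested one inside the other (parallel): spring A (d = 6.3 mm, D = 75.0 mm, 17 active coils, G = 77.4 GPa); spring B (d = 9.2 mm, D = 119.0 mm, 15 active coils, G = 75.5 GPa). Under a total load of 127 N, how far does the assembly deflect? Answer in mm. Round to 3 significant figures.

k_A = Gd⁴/(8D³N_a) = (77.4×10³)(6.3⁴)/(8·75.0³·17) = 2.1251 N/mm
k_B = Gd⁴/(8D³N_a) = (75.5×10³)(9.2⁴)/(8·119.0³·15) = 2.6747 N/mm
Parallel: k_eq = 2.1251 + 2.6747 = 4.7998 N/mm
δ = F/k_eq = 127/4.7998 = 26.459 mm

26.5 mm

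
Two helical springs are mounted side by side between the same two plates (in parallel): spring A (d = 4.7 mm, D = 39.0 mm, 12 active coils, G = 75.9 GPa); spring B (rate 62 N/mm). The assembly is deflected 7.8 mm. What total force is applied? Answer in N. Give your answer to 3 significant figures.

k_A = Gd⁴/(8D³N_a) = (75.9×10³)(4.7⁴)/(8·39.0³·12) = 6.5038 N/mm
Parallel: k_eq = 6.5038 + 62 = 68.504 N/mm
F = k_eq·δ = 68.504·7.8 = 534.33 N

534 N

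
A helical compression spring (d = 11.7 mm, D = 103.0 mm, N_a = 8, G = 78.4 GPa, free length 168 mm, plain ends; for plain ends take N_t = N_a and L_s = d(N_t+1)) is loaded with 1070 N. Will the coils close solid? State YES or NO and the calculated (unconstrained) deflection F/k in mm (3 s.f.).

NO, δ = 50.9 mm

k = Gd⁴/(8D³N_a) = (78.4×10³)(11.7⁴)/(8·103.0³·8) = 21.007 N/mm
N_t = 8; L_s = 11.7·9 = 105.3 mm; δ_solid = L₀ − L_s = 168 − 105.3 = 62.7 mm
δ = F/k = 1070/21.007 = 50.935 mm
δ < δ_solid → spring does not go solid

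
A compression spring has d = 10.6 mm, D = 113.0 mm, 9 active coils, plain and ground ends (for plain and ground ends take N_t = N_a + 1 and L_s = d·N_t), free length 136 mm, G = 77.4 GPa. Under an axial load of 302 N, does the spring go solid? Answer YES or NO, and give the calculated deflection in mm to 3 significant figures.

YES, δ = 32.1 mm

k = Gd⁴/(8D³N_a) = (77.4×10³)(10.6⁴)/(8·113.0³·9) = 9.4058 N/mm
N_t = 10; L_s = 10.6·10 = 106 mm; δ_solid = L₀ − L_s = 136 − 106 = 30 mm
δ = F/k = 302/9.4058 = 32.108 mm
δ ≥ δ_solid → spring goes solid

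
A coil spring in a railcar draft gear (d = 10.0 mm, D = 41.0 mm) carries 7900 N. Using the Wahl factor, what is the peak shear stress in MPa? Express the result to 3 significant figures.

Spring index C = D/d = 41.0/10.0 = 4.1000
K_W = (4C−1)/(4C−4) + 0.615/C = 15.400/12.400 + 0.1500 = 1.3919
τ₀ = 8FD/(πd³) = 8·7900·41.0/(π·10.0³) = 2.5912e+06/3141.6 = 824.8 MPa
τ_max = K·τ₀ = 1.3919 × 824.8 = 1148.1 MPa

1150 MPa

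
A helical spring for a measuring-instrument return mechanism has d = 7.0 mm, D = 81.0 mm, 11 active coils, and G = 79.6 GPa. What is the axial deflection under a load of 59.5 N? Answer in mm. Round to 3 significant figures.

14.6 mm

k = Gd⁴/(8D³N_a) = (79.6×10³)(7.0⁴)/(8·81.0³·11) = 4.0867 N/mm
δ = F/k = 59.5 / 4.0867 = 14.56 mm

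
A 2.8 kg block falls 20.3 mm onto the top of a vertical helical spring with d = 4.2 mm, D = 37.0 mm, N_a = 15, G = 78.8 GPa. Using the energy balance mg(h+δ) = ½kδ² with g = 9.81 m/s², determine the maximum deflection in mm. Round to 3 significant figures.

k = Gd⁴/(8D³N_a) = (78.8×10³)(4.2⁴)/(8·37.0³·15) = 4.034 N/mm
W = mg = 2.8 × 9.81 = 27.468 N
½kδ² − Wδ − Wh = 0 → δ = (W + √(W² + 2kWh))/k
δ = (27.468 + √(754.49 + 4498.73))/4.034 = (27.468 + 72.479)/4.034 = 24.776 mm

24.8 mm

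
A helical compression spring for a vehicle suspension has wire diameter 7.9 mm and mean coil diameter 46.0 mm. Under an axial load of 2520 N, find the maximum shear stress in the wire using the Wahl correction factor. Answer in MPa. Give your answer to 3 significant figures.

755 MPa

Spring index C = D/d = 46.0/7.9 = 5.8228
K_W = (4C−1)/(4C−4) + 0.615/C = 22.291/19.291 + 0.1056 = 1.2611
τ₀ = 8FD/(πd³) = 8·2520·46.0/(π·7.9³) = 927360/1548.9 = 598.71 MPa
τ_max = K·τ₀ = 1.2611 × 598.71 = 755.05 MPa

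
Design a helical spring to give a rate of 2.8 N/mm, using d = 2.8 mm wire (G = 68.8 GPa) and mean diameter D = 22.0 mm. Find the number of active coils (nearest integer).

18

N_a = Gd⁴/(8D³k) = (68.8×10³ × 2.8⁴)/(8 × 22.0³ × 2.8)
    = 4.22883e+06 / 238515 = 17.73 → 18 coils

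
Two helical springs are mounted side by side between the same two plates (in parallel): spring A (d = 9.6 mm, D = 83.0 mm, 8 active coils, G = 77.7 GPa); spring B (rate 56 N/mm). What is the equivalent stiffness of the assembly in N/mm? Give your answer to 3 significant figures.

74.0 N/mm

k_A = Gd⁴/(8D³N_a) = (77.7×10³)(9.6⁴)/(8·83.0³·8) = 18.034 N/mm
Parallel: k_eq = 18.034 + 56 = 74.034 N/mm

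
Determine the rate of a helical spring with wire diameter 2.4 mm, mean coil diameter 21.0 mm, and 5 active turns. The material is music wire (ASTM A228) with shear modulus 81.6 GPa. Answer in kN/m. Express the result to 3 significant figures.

k = Gd⁴/(8D³N_a) = (81.6×10³ × 2.4⁴) / (8 × 21.0³ × 5)
  = 2.70729e+06 / 370440 = 7.3083 N/mm

7.31 kN/m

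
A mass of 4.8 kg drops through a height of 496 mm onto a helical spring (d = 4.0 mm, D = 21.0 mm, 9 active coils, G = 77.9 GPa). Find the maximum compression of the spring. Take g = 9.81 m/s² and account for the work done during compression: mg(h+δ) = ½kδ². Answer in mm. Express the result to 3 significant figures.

41.1 mm

k = Gd⁴/(8D³N_a) = (77.9×10³)(4.0⁴)/(8·21.0³·9) = 29.908 N/mm
W = mg = 4.8 × 9.81 = 47.088 N
½kδ² − Wδ − Wh = 0 → δ = (W + √(W² + 2kWh))/k
δ = (47.088 + √(2217.3 + 1.39704e+06))/29.908 = (47.088 + 1182.9)/29.908 = 41.126 mm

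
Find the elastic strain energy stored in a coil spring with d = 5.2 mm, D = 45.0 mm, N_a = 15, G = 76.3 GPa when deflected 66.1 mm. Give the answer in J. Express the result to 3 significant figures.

k = Gd⁴/(8D³N_a) = (76.3×10³)(5.2⁴)/(8·45.0³·15) = 5.1017 N/mm
U = ½kδ² = 0.5 × 5.1017 × 66.1² = 11145 N·mm = 11.145 J

11.1 J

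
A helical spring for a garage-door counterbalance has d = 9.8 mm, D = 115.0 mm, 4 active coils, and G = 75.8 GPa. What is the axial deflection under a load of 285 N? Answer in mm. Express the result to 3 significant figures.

19.8 mm

k = Gd⁴/(8D³N_a) = (75.8×10³)(9.8⁴)/(8·115.0³·4) = 14.366 N/mm
δ = F/k = 285 / 14.366 = 19.839 mm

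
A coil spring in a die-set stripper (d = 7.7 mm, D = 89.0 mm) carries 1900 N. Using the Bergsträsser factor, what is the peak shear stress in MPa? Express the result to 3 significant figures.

1050 MPa

Spring index C = D/d = 89.0/7.7 = 11.5584
K_B = (4C+2)/(4C−3) = 48.234/43.234 = 1.1157
τ₀ = 8FD/(πd³) = 8·1900·89.0/(π·7.7³) = 1.3528e+06/1434.2 = 943.22 MPa
τ_max = K·τ₀ = 1.1157 × 943.22 = 1052.3 MPa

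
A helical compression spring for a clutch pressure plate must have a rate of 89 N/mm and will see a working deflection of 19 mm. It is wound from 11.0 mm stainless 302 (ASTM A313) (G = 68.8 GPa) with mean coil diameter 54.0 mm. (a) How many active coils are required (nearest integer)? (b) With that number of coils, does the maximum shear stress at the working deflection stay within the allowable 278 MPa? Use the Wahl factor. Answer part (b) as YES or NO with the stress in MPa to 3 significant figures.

(a) 9 coils; (b) YES, τ_max = 230 MPa

N_a = Gd⁴/(8D³k) = (68.8×10³)(11.0⁴)/(8·54.0³·89) = 8.985 → N_a = 9
Actual rate k = Gd⁴/(8D³·9) = 88.848 N/mm
Working load F = kδ = 88.848·19 = 1688.1 N
C = 54.0/11.0 = 4.9091; K_W = (4C−1)/(4C−4)+0.615/C = 1.3171
τ_max = K_W·8FD/(πd³) = 1.3171·174.4 = 229.71 MPa
τ_max ≤ 278 MPa → acceptable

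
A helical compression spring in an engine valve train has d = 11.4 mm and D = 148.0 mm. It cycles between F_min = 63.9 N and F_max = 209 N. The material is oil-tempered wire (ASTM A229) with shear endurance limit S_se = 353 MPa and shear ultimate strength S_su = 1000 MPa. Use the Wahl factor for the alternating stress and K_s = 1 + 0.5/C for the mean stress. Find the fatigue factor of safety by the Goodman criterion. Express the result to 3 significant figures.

10.6

C = D/d = 148.0/11.4 = 12.9825; K_W = (4C−1)/(4C−4)+0.615/C = 1.1100; K_s = 1+0.5/C = 1.0385
F_a = (F_max−F_min)/2 = 72.55 N; F_m = (F_max+F_min)/2 = 136.45 N
τ_a = K_W·8F_aD/(πd³) = 1.1100 × 18.455 = 20.485 MPa
τ_m = K_s·8F_mD/(πd³) = 1.0385 × 34.71 = 36.047 MPa
Goodman: 1/n_f = τ_a/S_se + τ_m/S_su = 20.485/353 + 36.047/1000 = 0.05803 + 0.03605 = 0.094078
n_f = 1/0.094078 = 10.63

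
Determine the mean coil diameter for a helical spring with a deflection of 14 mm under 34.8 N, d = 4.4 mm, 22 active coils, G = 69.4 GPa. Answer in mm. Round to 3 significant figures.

39.0 mm

Required rate k = F/δ = 34.8/14 = 2.4857 N/mm
D = (Gd⁴/(8N_a·k))^(1/3) = (69.4×10³·4.4⁴/(8·22·2.4857))^(1/3)
  = (59457.5)^(1/3) = 39.0303 mm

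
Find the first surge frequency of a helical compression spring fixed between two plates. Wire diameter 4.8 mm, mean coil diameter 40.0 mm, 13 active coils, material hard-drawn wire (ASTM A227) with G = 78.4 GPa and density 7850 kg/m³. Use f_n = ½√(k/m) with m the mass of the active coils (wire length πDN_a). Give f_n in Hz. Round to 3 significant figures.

k = Gd⁴/(8D³N_a) = (78.4×10³)(4.8⁴)/(8·40.0³·13) = 6.2527 N/mm = 6252.7 N/m
Wire length L = πDN_a = π·40.0·13 = 1633.6 mm
m = ρ·(πd²/4)·L = 7850 × 18.096×10⁻⁶ m² × 1.6336 m = 0.23206 kg
f_n = ½√(k/m) = 0.5·√(6252.7/0.23206) = 0.5·√(26945) = 82.074 Hz

82.1 Hz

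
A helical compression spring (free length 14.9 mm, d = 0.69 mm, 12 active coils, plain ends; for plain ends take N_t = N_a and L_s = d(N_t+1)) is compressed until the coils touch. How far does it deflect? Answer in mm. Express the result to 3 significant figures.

N_t = 12; L_s = 0.69·13 = 8.97 mm
δ_solid = L₀ − L_s = 14.9 − 8.97 = 5.93 mm

5.93 mm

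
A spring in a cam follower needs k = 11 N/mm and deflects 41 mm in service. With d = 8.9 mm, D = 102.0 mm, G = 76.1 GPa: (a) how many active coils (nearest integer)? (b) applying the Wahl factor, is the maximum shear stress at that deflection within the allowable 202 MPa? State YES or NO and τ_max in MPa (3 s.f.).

(a) 5 coils; (b) YES, τ_max = 191 MPa

N_a = Gd⁴/(8D³k) = (76.1×10³)(8.9⁴)/(8·102.0³·11) = 5.113 → N_a = 5
Actual rate k = Gd⁴/(8D³·5) = 11.248 N/mm
Working load F = kδ = 11.248·41 = 461.18 N
C = 102.0/8.9 = 11.4607; K_W = (4C−1)/(4C−4)+0.615/C = 1.1254
τ_max = K_W·8FD/(πd³) = 1.1254·169.92 = 191.22 MPa
τ_max ≤ 202 MPa → acceptable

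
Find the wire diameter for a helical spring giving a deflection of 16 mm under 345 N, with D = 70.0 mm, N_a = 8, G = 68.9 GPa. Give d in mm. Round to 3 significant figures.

Required rate k = F/δ = 345/16 = 21.562 N/mm
d = (8D³N_a·k / G)^(1/4) = (8·70.0³·8·21.562 / (68.9×10³))^0.25
  = (6870)^0.25 = 9.1041 mm

9.10 mm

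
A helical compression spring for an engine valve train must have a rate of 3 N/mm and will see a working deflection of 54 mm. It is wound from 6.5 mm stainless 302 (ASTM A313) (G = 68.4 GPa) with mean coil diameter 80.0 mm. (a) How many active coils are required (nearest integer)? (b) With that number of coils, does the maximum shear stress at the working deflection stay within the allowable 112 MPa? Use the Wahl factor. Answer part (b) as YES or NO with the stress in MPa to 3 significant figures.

N_a = Gd⁴/(8D³k) = (68.4×10³)(6.5⁴)/(8·80.0³·3) = 9.936 → N_a = 10
Actual rate k = Gd⁴/(8D³·10) = 2.9809 N/mm
Working load F = kδ = 2.9809·54 = 160.97 N
C = 80.0/6.5 = 12.3077; K_W = (4C−1)/(4C−4)+0.615/C = 1.1163
τ_max = K_W·8FD/(πd³) = 1.1163·119.41 = 133.29 MPa
τ_max > 112 MPa → exceeds allowable

(a) 10 coils; (b) NO, τ_max = 133 MPa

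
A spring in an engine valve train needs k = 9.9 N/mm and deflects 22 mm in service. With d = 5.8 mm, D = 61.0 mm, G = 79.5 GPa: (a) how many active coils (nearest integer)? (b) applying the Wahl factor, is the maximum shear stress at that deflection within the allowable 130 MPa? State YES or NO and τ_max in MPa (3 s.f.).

N_a = Gd⁴/(8D³k) = (79.5×10³)(5.8⁴)/(8·61.0³·9.9) = 5.005 → N_a = 5
Actual rate k = Gd⁴/(8D³·5) = 9.909 N/mm
Working load F = kδ = 9.909·22 = 218 N
C = 61.0/5.8 = 10.5172; K_W = (4C−1)/(4C−4)+0.615/C = 1.1373
τ_max = K_W·8FD/(πd³) = 1.1373·173.56 = 197.38 MPa
τ_max > 130 MPa → exceeds allowable

(a) 5 coils; (b) NO, τ_max = 197 MPa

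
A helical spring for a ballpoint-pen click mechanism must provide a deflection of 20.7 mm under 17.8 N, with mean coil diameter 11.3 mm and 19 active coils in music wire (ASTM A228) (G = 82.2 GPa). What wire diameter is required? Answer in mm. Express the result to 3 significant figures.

1.23 mm

Required rate k = F/δ = 17.8/20.7 = 0.8599 N/mm
d = (8D³N_a·k / G)^(1/4) = (8·11.3³·19·0.8599 / (82.2×10³))^0.25
  = (2.2943)^0.25 = 1.2307 mm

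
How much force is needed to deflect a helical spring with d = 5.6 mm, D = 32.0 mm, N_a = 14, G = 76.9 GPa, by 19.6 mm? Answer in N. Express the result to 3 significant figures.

404 N

k = Gd⁴/(8D³N_a) = (76.9×10³)(5.6⁴)/(8·32.0³·14) = 20.607 N/mm
F = k·δ = 20.607 × 19.6 = 403.89 N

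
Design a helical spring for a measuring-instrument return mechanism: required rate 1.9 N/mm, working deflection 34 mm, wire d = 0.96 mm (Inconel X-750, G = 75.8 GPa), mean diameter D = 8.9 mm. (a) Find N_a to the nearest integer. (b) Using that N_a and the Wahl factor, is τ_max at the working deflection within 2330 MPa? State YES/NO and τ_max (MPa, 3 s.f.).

(a) 6 coils; (b) YES, τ_max = 1920 MPa

N_a = Gd⁴/(8D³k) = (75.8×10³)(0.96⁴)/(8·8.9³·1.9) = 6.008 → N_a = 6
Actual rate k = Gd⁴/(8D³·6) = 1.9026 N/mm
Working load F = kδ = 1.9026·34 = 64.688 N
C = 8.9/0.96 = 9.2708; K_W = (4C−1)/(4C−4)+0.615/C = 1.1570
τ_max = K_W·8FD/(πd³) = 1.1570·1657.1 = 1917.2 MPa
τ_max ≤ 2330 MPa → acceptable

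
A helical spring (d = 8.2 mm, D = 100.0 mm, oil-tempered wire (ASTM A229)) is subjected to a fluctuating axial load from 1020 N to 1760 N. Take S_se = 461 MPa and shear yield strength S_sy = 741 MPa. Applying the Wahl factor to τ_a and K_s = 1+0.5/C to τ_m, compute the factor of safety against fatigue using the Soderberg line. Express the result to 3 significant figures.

0.760

C = D/d = 100.0/8.2 = 12.1951; K_W = (4C−1)/(4C−4)+0.615/C = 1.1174; K_s = 1+0.5/C = 1.0410
F_a = (F_max−F_min)/2 = 370 N; F_m = (F_max+F_min)/2 = 1390 N
τ_a = K_W·8F_aD/(πd³) = 1.1174 × 170.88 = 190.95 MPa
τ_m = K_s·8F_mD/(πd³) = 1.0410 × 641.97 = 668.29 MPa
Soderberg: 1/n_f = τ_a/S_se + τ_m/S_sy = 190.95/461 + 668.29/741 = 0.41421 + 0.90187 = 1.3161
n_f = 1/1.3161 = 0.7598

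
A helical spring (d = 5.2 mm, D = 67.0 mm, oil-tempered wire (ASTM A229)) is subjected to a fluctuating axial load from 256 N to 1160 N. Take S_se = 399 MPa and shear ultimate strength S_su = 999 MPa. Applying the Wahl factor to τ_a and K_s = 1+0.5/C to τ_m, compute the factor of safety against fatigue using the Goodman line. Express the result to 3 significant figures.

0.413

C = D/d = 67.0/5.2 = 12.8846; K_W = (4C−1)/(4C−4)+0.615/C = 1.1108; K_s = 1+0.5/C = 1.0388
F_a = (F_max−F_min)/2 = 452 N; F_m = (F_max+F_min)/2 = 708 N
τ_a = K_W·8F_aD/(πd³) = 1.1108 × 548.46 = 609.25 MPa
τ_m = K_s·8F_mD/(πd³) = 1.0388 × 859.09 = 892.43 MPa
Goodman: 1/n_f = τ_a/S_se + τ_m/S_su = 609.25/399 + 892.43/999 = 1.52694 + 0.89332 = 2.4203
n_f = 1/2.4203 = 0.4132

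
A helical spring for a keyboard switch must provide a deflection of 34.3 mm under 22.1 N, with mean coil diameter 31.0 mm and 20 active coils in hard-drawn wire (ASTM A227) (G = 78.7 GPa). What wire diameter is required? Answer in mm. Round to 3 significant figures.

Required rate k = F/δ = 22.1/34.3 = 0.64431 N/mm
d = (8D³N_a·k / G)^(1/4) = (8·31.0³·20·0.64431 / (78.7×10³))^0.25
  = (39.024)^0.25 = 2.4994 mm

2.50 mm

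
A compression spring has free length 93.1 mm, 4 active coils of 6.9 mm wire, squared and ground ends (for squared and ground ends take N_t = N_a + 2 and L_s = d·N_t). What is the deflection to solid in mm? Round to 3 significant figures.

N_t = 6; L_s = 6.9·6 = 41.4 mm
δ_solid = L₀ − L_s = 93.1 − 41.4 = 51.7 mm

51.7 mm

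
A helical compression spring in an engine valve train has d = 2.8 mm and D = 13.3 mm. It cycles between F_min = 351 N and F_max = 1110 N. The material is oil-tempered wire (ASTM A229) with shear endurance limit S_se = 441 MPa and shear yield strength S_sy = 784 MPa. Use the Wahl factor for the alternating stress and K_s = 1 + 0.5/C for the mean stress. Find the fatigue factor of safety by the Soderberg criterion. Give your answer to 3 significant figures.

0.298

C = D/d = 13.3/2.8 = 4.7500; K_W = (4C−1)/(4C−4)+0.615/C = 1.3295; K_s = 1+0.5/C = 1.1053
F_a = (F_max−F_min)/2 = 379.5 N; F_m = (F_max+F_min)/2 = 730.5 N
τ_a = K_W·8F_aD/(πd³) = 1.3295 × 585.5 = 778.41 MPa
τ_m = K_s·8F_mD/(πd³) = 1.1053 × 1127 = 1245.7 MPa
Soderberg: 1/n_f = τ_a/S_se + τ_m/S_sy = 778.41/441 + 1245.7/784 = 1.76511 + 1.58887 = 3.354
n_f = 1/3.354 = 0.2982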